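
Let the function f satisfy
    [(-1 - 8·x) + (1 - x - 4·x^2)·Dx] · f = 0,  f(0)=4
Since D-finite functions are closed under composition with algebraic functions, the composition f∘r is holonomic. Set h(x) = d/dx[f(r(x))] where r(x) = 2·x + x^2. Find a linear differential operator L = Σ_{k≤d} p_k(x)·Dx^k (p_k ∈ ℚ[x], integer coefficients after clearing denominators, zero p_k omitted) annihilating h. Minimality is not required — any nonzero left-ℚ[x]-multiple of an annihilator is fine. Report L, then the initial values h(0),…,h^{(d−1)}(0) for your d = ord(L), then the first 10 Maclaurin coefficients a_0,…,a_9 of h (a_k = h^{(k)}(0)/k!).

f: a_k = 4, 4, 20, 36, 116, 260, 724, 1764, 4660, 11716, …
Change of var in L_f (x↦r) gives L₀.
Derive L from L₀ (diff closure).
L = (21 + 150·x + 987·x^2 + 2192·x^3 + 2148·x^4 + 960·x^5 + 160·x^6) + (-1 - 15·x + 27·x^2 + 345·x^3 + 700·x^4 + 588·x^5 + 224·x^6 + 32·x^7)·Dx  (order 1).
h: a_k = 8, 168, 1104, 9232, 61240, 419736, 2705696, 17340064, 108668520, 674604680, …
ICs: h(0) = 8.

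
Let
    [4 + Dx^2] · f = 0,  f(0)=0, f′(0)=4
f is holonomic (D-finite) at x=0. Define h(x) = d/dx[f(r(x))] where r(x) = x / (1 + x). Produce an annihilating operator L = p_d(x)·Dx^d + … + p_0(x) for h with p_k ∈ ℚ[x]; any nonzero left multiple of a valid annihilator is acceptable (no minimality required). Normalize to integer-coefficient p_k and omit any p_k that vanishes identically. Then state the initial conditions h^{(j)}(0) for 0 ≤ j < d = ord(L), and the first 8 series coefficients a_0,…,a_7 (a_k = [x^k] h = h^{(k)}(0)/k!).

f: a_k = 0, 4, 0, -8/3, 0, 8/15, 0, -16/315, …
L₀ from L_f via x↦r, Dx↦r'^{-1}Dx.
Differentiate: ansatz ord ≤ ord L₀ ⇒ L.
L = (10 + 12·x + 6·x^2) + (6 + 18·x + 18·x^2 + 6·x^3)·Dx + (1 + 4·x + 6·x^2 + 4·x^3 + x^4)·Dx^2  (order 2).
h: a_k = 4, -8, 4, 16, -172/3, 120, -8836/45, 12128/45, …
ICs: h(0) = 4, h′(0) = -8.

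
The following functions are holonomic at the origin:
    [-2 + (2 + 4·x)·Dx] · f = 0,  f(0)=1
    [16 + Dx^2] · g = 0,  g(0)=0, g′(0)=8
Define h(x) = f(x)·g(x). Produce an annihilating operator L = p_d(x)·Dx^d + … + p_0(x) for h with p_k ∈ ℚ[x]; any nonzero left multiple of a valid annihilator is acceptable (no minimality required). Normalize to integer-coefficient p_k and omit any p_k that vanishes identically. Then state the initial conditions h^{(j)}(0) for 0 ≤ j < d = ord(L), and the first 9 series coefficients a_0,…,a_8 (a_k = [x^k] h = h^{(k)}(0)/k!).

L = (19 + 64·x + 64·x^2) + (-2 - 4·x)·Dx + (1 + 4·x + 4·x^2)·Dx^2  (order 2).
h: a_k = 0, 8, 8, -76/3, -52/3, 341/15, 67/5, -7687/630, -17/126, …
ICs: h(0) = 0, h′(0) = 8.

f: a_k = 1, 1, -1/2, 1/2, -5/8, 7/8, -21/16, 33/16, -429/128, …
g: a_k = 0, 8, 0, -64/3, 0, 256/15, 0, -2048/315, 0, …
L₀ := L_f ⊗_s L_g (sym. prod.), ord ≤ 2.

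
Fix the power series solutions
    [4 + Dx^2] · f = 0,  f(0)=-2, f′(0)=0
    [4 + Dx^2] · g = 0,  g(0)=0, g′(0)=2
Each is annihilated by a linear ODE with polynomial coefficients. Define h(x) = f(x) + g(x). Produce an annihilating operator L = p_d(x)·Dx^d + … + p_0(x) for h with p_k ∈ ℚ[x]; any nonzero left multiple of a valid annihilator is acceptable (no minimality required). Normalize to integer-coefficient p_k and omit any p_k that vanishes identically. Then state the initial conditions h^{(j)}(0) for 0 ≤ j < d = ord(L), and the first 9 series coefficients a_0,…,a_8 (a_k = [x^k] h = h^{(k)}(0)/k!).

L = 4 + Dx^2  (order 2).
h: a_k = -2, 2, 4, -4/3, -4/3, 4/15, 8/45, -8/315, -4/315, …
ICs: h(0) = -2, h′(0) = 2.

f: a_k = -2, 0, 4, 0, -4/3, 0, 8/45, 0, -4/315, …
g: a_k = 0, 2, 0, -4/3, 0, 4/15, 0, -8/315, 0, …
Weyl lclm of L_f,L_g ⇒ L₀ (ord ≤ 4).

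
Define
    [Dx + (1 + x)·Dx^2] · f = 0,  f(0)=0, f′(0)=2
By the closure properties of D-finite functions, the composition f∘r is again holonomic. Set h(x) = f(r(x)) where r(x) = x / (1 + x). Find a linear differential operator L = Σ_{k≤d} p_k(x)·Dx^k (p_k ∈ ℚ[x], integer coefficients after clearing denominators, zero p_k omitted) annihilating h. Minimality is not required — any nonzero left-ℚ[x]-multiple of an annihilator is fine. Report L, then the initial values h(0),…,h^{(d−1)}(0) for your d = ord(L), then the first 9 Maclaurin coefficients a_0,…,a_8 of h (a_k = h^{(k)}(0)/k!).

f: a_k = 0, 2, -1, 2/3, -1/2, 2/5, -1/3, 2/7, -1/4, …
h₀=f(r): pull back L_f along r ⇒ L₀.
L = (3 + 4·x)·Dx + (1 + 3·x + 2·x^2)·Dx^2  (order 2).
h: a_k = 0, 2, -3, 14/3, -15/2, 62/5, -21, 254/7, -255/4, …
ICs: h(0) = 0, h′(0) = 2.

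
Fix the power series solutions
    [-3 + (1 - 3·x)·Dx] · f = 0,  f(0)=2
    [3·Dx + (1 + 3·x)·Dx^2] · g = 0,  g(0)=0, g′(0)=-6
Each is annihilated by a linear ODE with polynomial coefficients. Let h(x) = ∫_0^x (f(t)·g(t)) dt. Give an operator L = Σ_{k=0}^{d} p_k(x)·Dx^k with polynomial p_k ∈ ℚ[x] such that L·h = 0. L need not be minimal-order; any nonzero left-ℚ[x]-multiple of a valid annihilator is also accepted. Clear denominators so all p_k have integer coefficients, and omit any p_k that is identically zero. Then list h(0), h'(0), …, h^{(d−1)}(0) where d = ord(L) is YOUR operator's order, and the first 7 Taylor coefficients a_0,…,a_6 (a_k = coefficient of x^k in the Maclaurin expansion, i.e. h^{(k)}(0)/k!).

f: a_k = 2, 6, 18, 54, 162, 486, 1458, …
g: a_k = 0, -6, 9, -18, 81/2, -486/5, 243, …
h₀=f·g: eliminate ⇒ L₀, order ≤ 1·2.
h=∫₀ˣh₀: take L = L₀·Dx.
L = 9·Dx + (3 + 27·x)·Dx^2 + (-1 + 9·x^2)·Dx^3  (order 3).
h: a_k = 0, 0, -6, -6, -45/2, -189/5, -1269/10, …
ICs: h(0) = 0, h′(0) = 0, h′′(0) = -12.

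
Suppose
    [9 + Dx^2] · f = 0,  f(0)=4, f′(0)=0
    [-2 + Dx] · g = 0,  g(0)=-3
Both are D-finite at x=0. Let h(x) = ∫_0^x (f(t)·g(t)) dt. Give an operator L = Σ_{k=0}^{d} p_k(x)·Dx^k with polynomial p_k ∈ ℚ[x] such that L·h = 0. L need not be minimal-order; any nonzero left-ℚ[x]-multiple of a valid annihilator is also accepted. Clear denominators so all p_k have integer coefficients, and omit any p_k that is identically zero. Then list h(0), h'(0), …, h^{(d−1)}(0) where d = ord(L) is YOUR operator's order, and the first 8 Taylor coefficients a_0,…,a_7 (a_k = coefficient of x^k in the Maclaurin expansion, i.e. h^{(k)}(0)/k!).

f: a_k = 4, 0, -18, 0, 27/2, 0, -81/20, 0, …
g: a_k = -3, -6, -6, -4, -2, -4/5, -4/15, -8/105, …
f·g: L₀ = L_f ⊗_s L_g, ord ≤ 2·1.
h=∫₀ˣh₀: take L = L₀·Dx.
L = 13·Dx - 4·Dx^2 + Dx^3  (order 3).
h: a_k = 0, -12, -12, 10, 23, 119/10, -61/30, -407/84, …
ICs: h(0) = 0, h′(0) = -12, h′′(0) = -24.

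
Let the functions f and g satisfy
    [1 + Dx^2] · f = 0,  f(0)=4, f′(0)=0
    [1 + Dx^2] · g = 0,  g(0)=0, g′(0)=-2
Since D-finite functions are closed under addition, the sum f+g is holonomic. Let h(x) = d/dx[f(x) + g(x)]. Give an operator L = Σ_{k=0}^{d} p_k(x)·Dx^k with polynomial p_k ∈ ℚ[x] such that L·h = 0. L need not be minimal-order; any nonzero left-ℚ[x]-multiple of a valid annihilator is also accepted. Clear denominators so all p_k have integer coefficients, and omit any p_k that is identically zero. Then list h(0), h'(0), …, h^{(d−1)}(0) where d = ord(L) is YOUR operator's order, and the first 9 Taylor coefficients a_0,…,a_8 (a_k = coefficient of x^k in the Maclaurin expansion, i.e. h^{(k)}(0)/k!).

L = 1 + Dx^2  (order 2).
h: a_k = -2, -4, 1, 2/3, -1/12, -1/30, 1/360, 1/1260, -1/20160, …
ICs: h(0) = -2, h′(0) = -4.

f: a_k = 4, 0, -2, 0, 1/6, 0, -1/180, 0, 1/10080, …
g: a_k = 0, -2, 0, 1/3, 0, -1/60, 0, 1/2520, 0, …
h₀=f+g: left-lcm gives L₀, ord ≤ 4.
Differentiate: ansatz ord ≤ ord L₀ ⇒ L.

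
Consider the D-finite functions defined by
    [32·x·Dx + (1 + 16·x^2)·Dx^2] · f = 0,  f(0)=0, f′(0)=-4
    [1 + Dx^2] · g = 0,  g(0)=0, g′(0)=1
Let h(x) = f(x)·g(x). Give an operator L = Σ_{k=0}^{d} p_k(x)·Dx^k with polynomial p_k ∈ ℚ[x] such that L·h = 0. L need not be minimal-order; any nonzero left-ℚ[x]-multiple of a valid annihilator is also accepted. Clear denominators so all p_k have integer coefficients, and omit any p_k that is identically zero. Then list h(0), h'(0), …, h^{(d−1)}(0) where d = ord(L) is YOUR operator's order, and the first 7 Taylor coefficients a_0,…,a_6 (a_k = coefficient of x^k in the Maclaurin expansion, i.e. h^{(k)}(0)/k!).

f: a_k = 0, -4, 0, 64/3, 0, -1024/5, 0, …
g: a_k = 0, 1, 0, -1/6, 0, 1/120, 0, …
Product ⇒ symmetric product L₀, ord ≤ 4.
L = (1105 + 51776·x^2 + 22016·x^4 + 16384·x^6 + 65536·x^8) + (2112·x + 35840·x^3 + 49152·x^5 + 262144·x^7)·Dx + (1122 + 52352·x^2 + 27648·x^4 + 32768·x^6 + 131072·x^8)·Dx^2 + (2112·x + 35840·x^3 + 49152·x^5 + 262144·x^7)·Dx^3 + (17 + 576·x^2 + 5632·x^4 + 16384·x^6 + 65536·x^8)·Dx^4  (order 4).
h: a_k = 0, 0, -4, 0, 22, 0, -3751/18, …
ICs: h(0) = 0, h′(0) = 0, h′′(0) = -8, h′′′(0) = 0.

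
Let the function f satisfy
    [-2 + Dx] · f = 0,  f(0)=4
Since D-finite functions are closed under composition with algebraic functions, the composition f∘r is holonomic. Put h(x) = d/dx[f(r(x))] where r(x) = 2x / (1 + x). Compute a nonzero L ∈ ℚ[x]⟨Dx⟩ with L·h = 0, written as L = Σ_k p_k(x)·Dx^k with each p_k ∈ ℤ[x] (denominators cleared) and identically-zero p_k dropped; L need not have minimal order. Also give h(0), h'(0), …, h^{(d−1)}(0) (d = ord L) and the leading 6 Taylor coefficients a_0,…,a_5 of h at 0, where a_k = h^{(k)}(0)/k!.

L = (2 - 2·x) + (-1 - 2·x - x^2)·Dx  (order 1).
h: a_k = 16, 32, -16, -64/3, 112/3, -352/15, …
ICs: h(0) = 16.

f: a_k = 4, 8, 8, 16/3, 8/3, 16/15, …
h₀=f(r): pull back L_f along r ⇒ L₀.
Differentiate: ansatz ord ≤ ord L₀ ⇒ L.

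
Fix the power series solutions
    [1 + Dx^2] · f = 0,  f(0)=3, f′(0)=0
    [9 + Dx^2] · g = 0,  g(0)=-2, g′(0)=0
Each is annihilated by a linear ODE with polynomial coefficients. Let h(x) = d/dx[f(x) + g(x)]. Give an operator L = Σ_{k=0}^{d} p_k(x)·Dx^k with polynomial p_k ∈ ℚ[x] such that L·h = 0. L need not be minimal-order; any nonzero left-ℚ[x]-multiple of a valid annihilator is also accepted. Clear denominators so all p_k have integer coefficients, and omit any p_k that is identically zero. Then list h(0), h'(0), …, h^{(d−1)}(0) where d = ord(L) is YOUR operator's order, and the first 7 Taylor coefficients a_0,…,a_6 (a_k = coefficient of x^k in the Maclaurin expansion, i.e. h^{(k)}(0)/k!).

f: a_k = 3, 0, -3/2, 0, 1/8, 0, -1/240, …
g: a_k = -2, 0, 9, 0, -27/4, 0, 81/40, …
h₀=f+g: left-lcm gives L₀, ord ≤ 4.
h₀' ⇒ L via d/dx closure of L₀.
L = 9 + 10·Dx^2 + Dx^4  (order 4).
h: a_k = 0, 15, 0, -53/2, 0, 97/8, 0, …
ICs: h(0) = 0, h′(0) = 15, h′′(0) = 0, h′′′(0) = -159.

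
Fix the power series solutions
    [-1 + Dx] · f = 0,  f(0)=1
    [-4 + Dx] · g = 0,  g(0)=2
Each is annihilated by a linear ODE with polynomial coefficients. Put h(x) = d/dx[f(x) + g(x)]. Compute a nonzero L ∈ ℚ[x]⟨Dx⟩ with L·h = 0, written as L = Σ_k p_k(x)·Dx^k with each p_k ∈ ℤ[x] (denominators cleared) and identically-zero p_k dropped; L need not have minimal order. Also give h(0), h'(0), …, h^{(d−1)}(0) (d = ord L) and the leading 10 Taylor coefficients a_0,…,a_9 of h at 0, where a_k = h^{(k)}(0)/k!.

f: a_k = 1, 1, 1/2, 1/6, 1/24, 1/120, 1/720, 1/5040, 1/40320, 1/362880, …
g: a_k = 2, 8, 16, 64/3, 64/3, 256/15, 512/45, 2048/315, 1024/315, 4096/2835, …
h₀=f+g: left-lcm gives L₀, ord ≤ 2.
Differentiate: ansatz ord ≤ ord L₀ ⇒ L.
L = 4 - 5·Dx + Dx^2  (order 2).
h: a_k = 9, 33, 129/2, 171/2, 683/8, 2731/40, 3641/80, 43691/1680, 174763/13440, 233017/40320, …
ICs: h(0) = 9, h′(0) = 33.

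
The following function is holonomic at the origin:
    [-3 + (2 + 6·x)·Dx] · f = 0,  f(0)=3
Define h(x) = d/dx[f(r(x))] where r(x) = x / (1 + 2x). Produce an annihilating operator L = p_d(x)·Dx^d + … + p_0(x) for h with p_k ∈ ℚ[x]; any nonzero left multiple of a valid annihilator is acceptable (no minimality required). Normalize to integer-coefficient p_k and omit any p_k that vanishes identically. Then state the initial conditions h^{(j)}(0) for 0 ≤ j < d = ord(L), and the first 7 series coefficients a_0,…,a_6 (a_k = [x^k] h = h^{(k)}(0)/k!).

f: a_k = 3, 9/2, -27/8, 81/16, -1215/128, 5103/256, -45927/1024, …
L₀ from L_f via x↦r, Dx↦r'^{-1}Dx.
h=h₀': d/dx-closure on L₀ ⇒ L.
L = (-11 - 40·x) + (-2 - 14·x - 20·x^2)·Dx  (order 1).
h: a_k = 9/2, -99/4, 1755/16, -14895/32, 508635/256, -4432509/512, 78986943/2048, …
ICs: h(0) = 9/2.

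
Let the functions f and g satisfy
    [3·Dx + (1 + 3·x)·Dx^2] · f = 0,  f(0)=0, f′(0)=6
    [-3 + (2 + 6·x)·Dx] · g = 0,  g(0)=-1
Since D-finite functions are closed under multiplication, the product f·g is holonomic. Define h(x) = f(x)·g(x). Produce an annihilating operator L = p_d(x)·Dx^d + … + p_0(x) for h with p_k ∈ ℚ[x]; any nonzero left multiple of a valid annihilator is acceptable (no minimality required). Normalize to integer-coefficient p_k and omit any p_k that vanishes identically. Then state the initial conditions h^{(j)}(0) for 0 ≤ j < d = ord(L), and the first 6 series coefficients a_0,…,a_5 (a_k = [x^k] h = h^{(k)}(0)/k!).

f: a_k = 0, 6, -9, 18, -81/2, 486/5, …
g: a_k = -1, -3/2, 9/8, -27/16, 405/128, -1701/256, …
h₀=f·g: eliminate ⇒ L₀, order ≤ 2·1.
L = 9 + (4 + 24·x + 36·x^2)·Dx^2  (order 2).
h: a_k = 0, -6, 0, 9/4, -27/4, 5751/320, …
ICs: h(0) = 0, h′(0) = -6.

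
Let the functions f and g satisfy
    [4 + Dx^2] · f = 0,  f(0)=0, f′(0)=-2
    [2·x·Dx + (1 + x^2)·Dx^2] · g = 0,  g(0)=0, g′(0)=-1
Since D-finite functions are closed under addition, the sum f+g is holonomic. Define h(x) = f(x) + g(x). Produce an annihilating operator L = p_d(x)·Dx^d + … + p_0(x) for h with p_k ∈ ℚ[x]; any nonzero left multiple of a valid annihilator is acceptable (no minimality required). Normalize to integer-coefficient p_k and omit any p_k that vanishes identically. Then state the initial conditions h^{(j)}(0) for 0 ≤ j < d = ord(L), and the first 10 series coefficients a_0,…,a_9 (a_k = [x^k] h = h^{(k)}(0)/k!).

f: a_k = 0, -2, 0, 4/3, 0, -4/15, 0, 8/315, 0, -4/2835, …
g: a_k = 0, -1, 0, 1/3, 0, -1/5, 0, 1/7, 0, -1/9, …
h₀=f+g: left-lcm gives L₀, ord ≤ 4.
L = (-32·x + 80·x^3 + 16·x^5)·Dx + (4 + 32·x^2 + 36·x^4 + 8·x^6)·Dx^2 + (-8·x + 20·x^3 + 4·x^5)·Dx^3 + (1 + 8·x^2 + 9·x^4 + 2·x^6)·Dx^4  (order 4).
h: a_k = 0, -3, 0, 5/3, 0, -7/15, 0, 53/315, 0, -319/2835, …
ICs: h(0) = 0, h′(0) = -3, h′′(0) = 0, h′′′(0) = 10.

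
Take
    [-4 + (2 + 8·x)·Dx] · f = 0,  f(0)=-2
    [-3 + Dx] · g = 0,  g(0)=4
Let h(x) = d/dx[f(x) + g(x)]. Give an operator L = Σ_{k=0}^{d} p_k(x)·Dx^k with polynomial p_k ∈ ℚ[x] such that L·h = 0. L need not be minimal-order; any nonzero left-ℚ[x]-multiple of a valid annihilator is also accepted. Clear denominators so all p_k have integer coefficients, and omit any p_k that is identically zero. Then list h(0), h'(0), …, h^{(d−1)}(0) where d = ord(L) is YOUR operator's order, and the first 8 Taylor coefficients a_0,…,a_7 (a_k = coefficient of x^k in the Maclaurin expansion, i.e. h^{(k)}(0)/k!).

L = (-54 - 72·x) + (3 - 72·x - 144·x^2)·Dx + (5 + 32·x + 48·x^2)·Dx^2  (order 2).
h: a_k = 8, 44, 30, 134, -479/2, 10323/10, -73677/20, 1922649/140, …
ICs: h(0) = 8, h′(0) = 44.

f: a_k = -2, -4, 4, -8, 20, -56, 168, -528, …
g: a_k = 4, 12, 18, 18, 27/2, 81/10, 81/20, 243/140, …
h₀=f+g: left-lcm gives L₀, ord ≤ 2.
Derive L from L₀ (diff closure).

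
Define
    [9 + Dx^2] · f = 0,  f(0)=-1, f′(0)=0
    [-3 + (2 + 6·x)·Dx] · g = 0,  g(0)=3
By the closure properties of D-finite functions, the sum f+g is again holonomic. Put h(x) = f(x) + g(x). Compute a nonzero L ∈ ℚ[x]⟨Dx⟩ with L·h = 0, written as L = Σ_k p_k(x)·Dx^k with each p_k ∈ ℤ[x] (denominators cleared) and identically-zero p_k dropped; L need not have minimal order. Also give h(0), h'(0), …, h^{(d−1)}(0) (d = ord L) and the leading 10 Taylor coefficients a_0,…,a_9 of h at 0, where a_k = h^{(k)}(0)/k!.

f: a_k = -1, 0, 9/2, 0, -27/8, 0, 81/80, 0, -729/4480, 0, …
g: a_k = 3, 9/2, -27/8, 81/16, -1215/128, 5103/256, -45927/1024, 216513/2048, -8444007/32768, 42220035/65536, …
Weyl lclm of L_f,L_g ⇒ L₀ (ord ≤ 3).
L = (-63 - 216·x - 324·x^2) + (18 + 198·x + 648·x^2 + 648·x^3)·Dx + (-7 - 24·x - 36·x^2)·Dx^2 + (2 + 22·x + 72·x^2 + 72·x^3)·Dx^3  (order 3).
h: a_k = 2, 9/2, 9/8, 81/16, -1647/128, 5103/256, -224451/5120, 216513/2048, -295726869/1146880, 42220035/65536, …
ICs: h(0) = 2, h′(0) = 9/2, h′′(0) = 9/4.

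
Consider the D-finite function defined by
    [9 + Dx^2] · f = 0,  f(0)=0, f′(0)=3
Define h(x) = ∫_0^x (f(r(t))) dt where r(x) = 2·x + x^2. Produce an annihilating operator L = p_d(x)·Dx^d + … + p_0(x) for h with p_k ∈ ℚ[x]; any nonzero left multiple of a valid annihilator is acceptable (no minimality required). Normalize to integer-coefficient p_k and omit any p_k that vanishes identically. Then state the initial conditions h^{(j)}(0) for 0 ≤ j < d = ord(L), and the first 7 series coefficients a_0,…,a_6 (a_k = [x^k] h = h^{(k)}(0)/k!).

L = (36 + 108·x + 108·x^2 + 36·x^3)·Dx - Dx^2 + (1 + x)·Dx^3  (order 3).
h: a_k = 0, 0, 3, 1, -9, -54/5, 63/10, …
ICs: h(0) = 0, h′(0) = 0, h′′(0) = 6.

f: a_k = 0, 3, 0, -9/2, 0, 81/40, 0, …
Change of var in L_f (x↦r) gives L₀.
h=∫₀ˣh₀: take L = L₀·Dx.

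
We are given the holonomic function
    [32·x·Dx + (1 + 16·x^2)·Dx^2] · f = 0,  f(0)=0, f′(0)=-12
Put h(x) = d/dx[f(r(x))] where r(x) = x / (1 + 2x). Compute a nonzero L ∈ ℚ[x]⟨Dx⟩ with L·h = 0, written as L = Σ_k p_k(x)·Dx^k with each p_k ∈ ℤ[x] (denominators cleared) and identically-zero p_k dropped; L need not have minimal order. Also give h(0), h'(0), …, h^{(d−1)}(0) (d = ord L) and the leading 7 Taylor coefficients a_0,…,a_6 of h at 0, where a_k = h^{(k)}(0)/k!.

f: a_k = 0, -12, 0, 64, 0, -3072/5, 0, …
f∘r: x↦r, Dx↦Dx/r' in L_f ⇒ L₀.
h₀' ⇒ L via d/dx closure of L₀.
L = (4 + 40·x) + (1 + 4·x + 20·x^2)·Dx  (order 1).
h: a_k = -12, 48, 48, -1152, 3648, 8448, -106752, …
ICs: h(0) = -12.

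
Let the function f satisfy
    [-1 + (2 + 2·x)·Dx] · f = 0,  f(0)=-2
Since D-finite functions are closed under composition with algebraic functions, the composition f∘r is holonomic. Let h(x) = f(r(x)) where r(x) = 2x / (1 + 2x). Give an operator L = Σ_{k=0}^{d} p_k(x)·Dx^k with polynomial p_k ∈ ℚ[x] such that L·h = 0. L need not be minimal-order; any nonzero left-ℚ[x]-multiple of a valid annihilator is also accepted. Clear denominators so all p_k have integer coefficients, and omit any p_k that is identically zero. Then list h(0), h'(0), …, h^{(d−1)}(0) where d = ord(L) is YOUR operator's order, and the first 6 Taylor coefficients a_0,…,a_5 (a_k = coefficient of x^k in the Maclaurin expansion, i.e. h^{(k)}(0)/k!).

L = -1 + (1 + 6·x + 8·x^2)·Dx  (order 1).
h: a_k = -2, -2, 5, -13, 141/4, -399/4, …
ICs: h(0) = -2.

f: a_k = -2, -1, 1/4, -1/8, 5/64, -7/128, …
h₀=f(r): pull back L_f along r ⇒ L₀.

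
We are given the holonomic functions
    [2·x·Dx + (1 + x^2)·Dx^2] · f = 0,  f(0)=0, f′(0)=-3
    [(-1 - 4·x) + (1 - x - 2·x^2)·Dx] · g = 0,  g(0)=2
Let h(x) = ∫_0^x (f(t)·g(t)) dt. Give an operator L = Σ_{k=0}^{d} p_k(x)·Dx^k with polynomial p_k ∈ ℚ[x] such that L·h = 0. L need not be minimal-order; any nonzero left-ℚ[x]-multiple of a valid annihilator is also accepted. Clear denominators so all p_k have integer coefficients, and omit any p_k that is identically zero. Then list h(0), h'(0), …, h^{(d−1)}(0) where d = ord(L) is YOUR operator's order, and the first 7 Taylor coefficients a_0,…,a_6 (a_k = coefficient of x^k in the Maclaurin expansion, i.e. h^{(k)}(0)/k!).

f: a_k = 0, -3, 0, 1, 0, -3/5, 0, …
g: a_k = 2, 2, 6, 10, 22, 42, 86, …
Sym-product of L_f,L_g gives L₀ (≤ ord 2).
∫: right-multiply L₀ by Dx.
L = (4 + 2·x + 12·x^2)·Dx + (2 + 6·x + 4·x^2 + 12·x^3)·Dx^2 + (-1 + x + x^2 + x^3 + 2·x^4)·Dx^3  (order 3).
h: a_k = 0, 0, -3, -2, -4, -28/5, -51/5, …
ICs: h(0) = 0, h′(0) = 0, h′′(0) = -6.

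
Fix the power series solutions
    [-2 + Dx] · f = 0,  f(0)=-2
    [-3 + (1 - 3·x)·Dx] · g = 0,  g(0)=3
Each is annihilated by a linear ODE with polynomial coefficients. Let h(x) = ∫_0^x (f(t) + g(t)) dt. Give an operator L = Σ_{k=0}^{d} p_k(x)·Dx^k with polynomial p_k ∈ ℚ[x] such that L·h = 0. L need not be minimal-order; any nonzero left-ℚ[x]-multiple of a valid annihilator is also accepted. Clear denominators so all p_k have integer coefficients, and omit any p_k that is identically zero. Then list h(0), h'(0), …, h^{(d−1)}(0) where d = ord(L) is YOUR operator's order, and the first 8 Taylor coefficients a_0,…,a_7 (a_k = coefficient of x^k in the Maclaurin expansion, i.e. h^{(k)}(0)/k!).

L = (24 + 36·x)·Dx + (-14 - 24·x + 36·x^2)·Dx^2 + (1 + 3·x - 18·x^2)·Dx^3  (order 3).
h: a_k = 0, 1, 5/2, 23/3, 235/12, 145/3, 10927/90, 98407/315, …
ICs: h(0) = 0, h′(0) = 1, h′′(0) = 5.

f: a_k = -2, -4, -4, -8/3, -4/3, -8/15, -8/45, -16/315, …
g: a_k = 3, 9, 27, 81, 243, 729, 2187, 6561, …
h₀=f+g: left-lcm gives L₀, ord ≤ 2.
h=∫h₀ ⇒ L = L₀·Dx.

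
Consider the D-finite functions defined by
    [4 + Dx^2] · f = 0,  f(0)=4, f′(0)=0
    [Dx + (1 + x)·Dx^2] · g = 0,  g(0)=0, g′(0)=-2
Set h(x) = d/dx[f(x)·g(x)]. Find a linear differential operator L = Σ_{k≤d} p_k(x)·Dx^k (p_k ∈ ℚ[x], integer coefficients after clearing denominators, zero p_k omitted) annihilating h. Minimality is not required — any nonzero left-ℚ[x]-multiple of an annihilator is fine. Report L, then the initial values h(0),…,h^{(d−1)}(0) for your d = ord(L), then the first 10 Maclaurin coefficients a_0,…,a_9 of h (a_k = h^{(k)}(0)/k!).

f: a_k = 4, 0, -8, 0, 8/3, 0, -16/45, 0, 8/315, 0, …
g: a_k = 0, -2, 1, -2/3, 1/2, -2/5, 1/3, -2/7, 1/4, -2/9, …
L₀ := L_f ⊗_s L_g (sym. prod.), ord ≤ 4.
Derive L from L₀ (diff closure).
L = (-56 + 896·x + 4416·x^2 + 8064·x^3 + 7136·x^4 + 3072·x^5 + 512·x^6) + (72 + 776·x + 2080·x^2 + 2400·x^3 + 1280·x^4 + 256·x^5)·Dx + (70 + 824·x + 2780·x^2 + 4416·x^3 + 3664·x^4 + 1536·x^5 + 256·x^6)·Dx^2 + (18 + 194·x + 520·x^2 + 600·x^3 + 320·x^4 + 64·x^5)·Dx^3 + (21 + 150·x + 419·x^2 + 600·x^3 + 470·x^4 + 192·x^5 + 32·x^6)·Dx^4  (order 4).
h: a_k = -8, 8, 40, -24, -8, 0, 104/15, -248/45, 488/105, -292/63, …
ICs: h(0) = -8, h′(0) = 8, h′′(0) = 80, h′′′(0) = -144.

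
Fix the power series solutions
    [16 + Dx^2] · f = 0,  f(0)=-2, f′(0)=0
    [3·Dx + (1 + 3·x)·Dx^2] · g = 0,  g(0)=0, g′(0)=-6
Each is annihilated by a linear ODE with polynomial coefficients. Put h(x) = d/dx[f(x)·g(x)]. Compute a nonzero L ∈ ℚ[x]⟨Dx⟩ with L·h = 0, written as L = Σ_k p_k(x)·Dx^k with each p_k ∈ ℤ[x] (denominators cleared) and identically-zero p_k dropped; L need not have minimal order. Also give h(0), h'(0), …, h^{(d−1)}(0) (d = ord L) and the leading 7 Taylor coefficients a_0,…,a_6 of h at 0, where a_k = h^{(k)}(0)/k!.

f: a_k = -2, 0, 16, 0, -64/3, 0, 512/45, …
g: a_k = 0, -6, 9, -18, 81/2, -486/5, 243, …
L₀ := L_f ⊗_s L_g (sym. prod.), ord ≤ 4.
h₀' ⇒ L via d/dx closure of L₀.
L = (-252256 - 1400832·x + 774144·x^2 + 36937728·x^3 + 133871616·x^4 + 191102976·x^5 + 95551488·x^6) + (-43296 + 45216·x + 2557440·x^2 + 11404800·x^3 + 19906560·x^4 + 11943936·x^5)·Dx + (-14630 - 16992·x + 831600·x^2 + 6110208·x^3 + 17853696·x^4 + 23887872·x^5 + 11943936·x^6)·Dx^2 + (-2706 + 2826·x + 159840·x^2 + 712800·x^3 + 1244160·x^4 + 746496·x^5)·Dx^3 + (71 + 4410·x + 48951·x^2 + 237600·x^3 + 592920·x^4 + 746496·x^5 + 373248·x^6)·Dx^4  (order 4).
h: a_k = 12, -36, -180, 252, 172, -180, 1076/15, …
ICs: h(0) = 12, h′(0) = -36, h′′(0) = -360, h′′′(0) = 1512.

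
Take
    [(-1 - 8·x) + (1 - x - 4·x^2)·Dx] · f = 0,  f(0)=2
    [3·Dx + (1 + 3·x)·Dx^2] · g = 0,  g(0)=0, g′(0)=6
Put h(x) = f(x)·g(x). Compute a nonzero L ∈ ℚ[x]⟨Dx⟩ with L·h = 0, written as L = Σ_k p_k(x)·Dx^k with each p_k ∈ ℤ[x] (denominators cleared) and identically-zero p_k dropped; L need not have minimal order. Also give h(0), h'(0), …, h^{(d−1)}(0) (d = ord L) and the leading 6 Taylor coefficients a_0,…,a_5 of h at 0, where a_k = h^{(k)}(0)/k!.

f: a_k = 2, 2, 10, 18, 58, 130, …
g: a_k = 0, 6, -9, 18, -81/2, 486/5, …
f·g: L₀ = L_f ⊗_s L_g, ord ≤ 1·2.
L = (11 + 48·x) + (-1 + 25·x + 60·x^2)·Dx + (-1 - 2·x + 7·x^2 + 12·x^3)·Dx^2  (order 2).
h: a_k = 0, 12, -6, 78, -27, 2397/5, …
ICs: h(0) = 0, h′(0) = 12.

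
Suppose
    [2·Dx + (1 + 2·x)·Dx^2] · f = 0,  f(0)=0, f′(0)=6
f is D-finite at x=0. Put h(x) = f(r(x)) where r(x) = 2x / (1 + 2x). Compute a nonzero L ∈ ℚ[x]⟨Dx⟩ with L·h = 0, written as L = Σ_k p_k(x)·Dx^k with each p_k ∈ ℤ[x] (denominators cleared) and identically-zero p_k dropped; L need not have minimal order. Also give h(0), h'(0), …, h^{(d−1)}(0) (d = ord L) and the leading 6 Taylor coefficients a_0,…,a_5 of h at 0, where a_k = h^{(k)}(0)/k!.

L = (8 + 24·x)·Dx + (1 + 8·x + 12·x^2)·Dx^2  (order 2).
h: a_k = 0, 12, -48, 208, -960, 23232/5, …
ICs: h(0) = 0, h′(0) = 12.

f: a_k = 0, 6, -6, 8, -12, 96/5, …
Change of var in L_f (x↦r) gives L₀.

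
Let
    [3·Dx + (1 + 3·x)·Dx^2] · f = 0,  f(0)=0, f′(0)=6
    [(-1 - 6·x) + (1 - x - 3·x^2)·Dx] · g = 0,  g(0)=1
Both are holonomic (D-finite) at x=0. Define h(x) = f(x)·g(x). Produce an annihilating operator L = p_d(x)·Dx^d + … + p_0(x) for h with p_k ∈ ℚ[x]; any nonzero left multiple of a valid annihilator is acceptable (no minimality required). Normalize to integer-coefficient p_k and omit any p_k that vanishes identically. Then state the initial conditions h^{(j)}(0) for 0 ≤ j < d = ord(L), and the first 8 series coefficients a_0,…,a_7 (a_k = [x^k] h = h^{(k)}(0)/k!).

f: a_k = 0, 6, -9, 18, -81/2, 486/5, -243, 4374/7, …
g: a_k = 1, 1, 4, 7, 19, 40, 97, 217, …
f·g: L₀ = L_f ⊗_s L_g, ord ≤ 2·1.
L = (9 + 36·x) + (-1 + 21·x + 45·x^2)·Dx + (-1 - 2·x + 6·x^2 + 9·x^3)·Dx^2  (order 2).
h: a_k = 0, 6, -3, 33, -33/2, 1797/10, -564/5, 73581/70, …
ICs: h(0) = 0, h′(0) = 6.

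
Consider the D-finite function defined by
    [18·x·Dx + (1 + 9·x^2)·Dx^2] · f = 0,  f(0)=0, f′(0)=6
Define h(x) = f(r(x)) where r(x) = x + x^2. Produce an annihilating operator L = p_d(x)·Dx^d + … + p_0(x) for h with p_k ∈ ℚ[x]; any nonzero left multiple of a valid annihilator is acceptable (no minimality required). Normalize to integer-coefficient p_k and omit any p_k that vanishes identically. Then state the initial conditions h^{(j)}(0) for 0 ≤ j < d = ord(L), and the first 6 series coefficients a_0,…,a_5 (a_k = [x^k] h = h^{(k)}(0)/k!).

L = (-2 + 18·x + 72·x^2 + 108·x^3 + 54·x^4)·Dx + (1 + 2·x + 9·x^2 + 36·x^3 + 45·x^4 + 18·x^5)·Dx^2  (order 2).
h: a_k = 0, 6, 6, -18, -54, 216/5, …
ICs: h(0) = 0, h′(0) = 6.

f: a_k = 0, 6, 0, -18, 0, 486/5, …
f∘r: x↦r, Dx↦Dx/r' in L_f ⇒ L₀.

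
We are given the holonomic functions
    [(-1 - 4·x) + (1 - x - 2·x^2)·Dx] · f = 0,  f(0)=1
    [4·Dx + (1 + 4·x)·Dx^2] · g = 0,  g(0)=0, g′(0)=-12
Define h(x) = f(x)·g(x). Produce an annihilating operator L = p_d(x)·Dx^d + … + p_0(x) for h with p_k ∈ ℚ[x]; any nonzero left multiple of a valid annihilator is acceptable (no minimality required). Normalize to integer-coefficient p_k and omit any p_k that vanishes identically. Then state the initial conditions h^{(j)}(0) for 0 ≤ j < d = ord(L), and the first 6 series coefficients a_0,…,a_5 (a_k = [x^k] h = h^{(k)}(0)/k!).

L = (8 + 32·x) + (-2 + 20·x + 40·x^2)·Dx + (-1 - 3·x + 6·x^2 + 8·x^3)·Dx^2  (order 2).
h: a_k = 0, -12, 12, -76, 140, -3132/5, …
ICs: h(0) = 0, h′(0) = -12.

f: a_k = 1, 1, 3, 5, 11, 21, …
g: a_k = 0, -12, 24, -64, 192, -3072/5, …
L₀ := L_f ⊗_s L_g (sym. prod.), ord ≤ 2.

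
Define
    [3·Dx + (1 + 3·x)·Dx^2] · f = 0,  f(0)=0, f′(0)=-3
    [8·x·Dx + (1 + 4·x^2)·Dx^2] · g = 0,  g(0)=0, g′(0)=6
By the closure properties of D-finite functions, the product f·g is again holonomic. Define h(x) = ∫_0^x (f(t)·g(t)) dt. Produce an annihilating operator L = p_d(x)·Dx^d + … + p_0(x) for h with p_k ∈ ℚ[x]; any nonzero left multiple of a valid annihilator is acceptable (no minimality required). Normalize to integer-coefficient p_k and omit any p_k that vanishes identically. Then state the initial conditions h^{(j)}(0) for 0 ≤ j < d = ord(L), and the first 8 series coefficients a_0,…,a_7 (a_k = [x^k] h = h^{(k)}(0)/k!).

f: a_k = 0, -3, 9/2, -9, 81/4, -243/5, 243/2, -2187/7, …
g: a_k = 0, 6, 0, -8, 0, 96/5, 0, -384/7, …
Product ⇒ symmetric product L₀, ord ≤ 4.
∫: right-multiply L₀ by Dx.
L = (1632 + 8496·x + 23040·x^2 + 110016·x^3 + 207360·x^4 + 269568·x^5 + 82944·x^7)·Dx^2 + (418 + 6672·x + 44112·x^2 + 151488·x^3 + 393984·x^4 + 642816·x^5 + 725760·x^6 + 82944·x^7 + 290304·x^8)·Dx^3 + (204 + 1844·x + 12096·x^2 + 47408·x^3 + 122880·x^4 + 240192·x^5 + 331776·x^6 + 361728·x^7 + 82944·x^8 + 165888·x^9)·Dx^4 + (25 + 246·x + 1217·x^2 + 4128·x^3 + 10624·x^4 + 22080·x^5 + 34272·x^6 + 41472·x^7 + 43776·x^8 + 13824·x^9 + 20736·x^10)·Dx^5  (order 5).
h: a_k = 0, 0, 0, -6, 27/4, -6, 57/4, -198/5, …
ICs: h(0) = 0, h′(0) = 0, h′′(0) = 0, h′′′(0) = -36, h′′′′(0) = 162.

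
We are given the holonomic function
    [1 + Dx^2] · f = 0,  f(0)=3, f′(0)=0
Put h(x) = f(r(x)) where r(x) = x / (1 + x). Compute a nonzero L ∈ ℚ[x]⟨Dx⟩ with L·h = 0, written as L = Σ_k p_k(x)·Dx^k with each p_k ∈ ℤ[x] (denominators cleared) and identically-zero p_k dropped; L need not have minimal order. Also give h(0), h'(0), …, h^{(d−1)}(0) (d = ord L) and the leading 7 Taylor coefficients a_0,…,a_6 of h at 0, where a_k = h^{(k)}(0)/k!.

f: a_k = 3, 0, -3/2, 0, 1/8, 0, -1/240, …
Change of var in L_f (x↦r) gives L₀.
L = 1 + (2 + 6·x + 6·x^2 + 2·x^3)·Dx + (1 + 4·x + 6·x^2 + 4·x^3 + x^4)·Dx^2  (order 2).
h: a_k = 3, 0, -3/2, 3, -35/8, 11/2, -1501/240, …
ICs: h(0) = 3, h′(0) = 0.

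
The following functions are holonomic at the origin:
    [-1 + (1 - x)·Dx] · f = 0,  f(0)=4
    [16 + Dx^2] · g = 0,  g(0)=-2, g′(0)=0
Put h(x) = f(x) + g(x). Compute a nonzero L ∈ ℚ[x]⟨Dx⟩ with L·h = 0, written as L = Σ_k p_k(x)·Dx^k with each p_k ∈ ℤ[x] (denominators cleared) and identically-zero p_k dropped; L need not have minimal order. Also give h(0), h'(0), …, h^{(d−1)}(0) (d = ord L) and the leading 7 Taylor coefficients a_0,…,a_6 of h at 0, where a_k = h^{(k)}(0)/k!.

f: a_k = 4, 4, 4, 4, 4, 4, 4, …
g: a_k = -2, 0, 16, 0, -64/3, 0, 512/45, …
Sum ⇒ L₀ = lclm(L_f,L_g) in ℚ(x)⟨Dx⟩.
L = (176 - 256·x + 128·x^2) + (-144 + 400·x - 384·x^2 + 128·x^3)·Dx + (11 - 16·x + 8·x^2)·Dx^2 + (-9 + 25·x - 24·x^2 + 8·x^3)·Dx^3  (order 3).
h: a_k = 2, 4, 20, 4, -52/3, 4, 692/45, …
ICs: h(0) = 2, h′(0) = 4, h′′(0) = 40.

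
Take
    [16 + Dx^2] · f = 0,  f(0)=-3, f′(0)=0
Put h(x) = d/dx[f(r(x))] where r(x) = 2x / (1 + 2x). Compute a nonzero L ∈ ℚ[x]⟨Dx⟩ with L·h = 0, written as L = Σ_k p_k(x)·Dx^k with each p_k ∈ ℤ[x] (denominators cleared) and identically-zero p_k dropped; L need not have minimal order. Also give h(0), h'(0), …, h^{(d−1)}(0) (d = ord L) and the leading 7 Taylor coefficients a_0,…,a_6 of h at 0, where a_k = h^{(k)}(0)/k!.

L = (88 + 96·x + 96·x^2) + (12 + 72·x + 144·x^2 + 96·x^3)·Dx + (1 + 8·x + 24·x^2 + 32·x^3 + 16·x^4)·Dx^2  (order 2).
h: a_k = 0, 192, -1152, 2560, 5120, -351232/5, 1763328/5, …
ICs: h(0) = 0, h′(0) = 192.

f: a_k = -3, 0, 24, 0, -32, 0, 256/15, …
h₀=f(r): pull back L_f along r ⇒ L₀.
Derive L from L₀ (diff closure).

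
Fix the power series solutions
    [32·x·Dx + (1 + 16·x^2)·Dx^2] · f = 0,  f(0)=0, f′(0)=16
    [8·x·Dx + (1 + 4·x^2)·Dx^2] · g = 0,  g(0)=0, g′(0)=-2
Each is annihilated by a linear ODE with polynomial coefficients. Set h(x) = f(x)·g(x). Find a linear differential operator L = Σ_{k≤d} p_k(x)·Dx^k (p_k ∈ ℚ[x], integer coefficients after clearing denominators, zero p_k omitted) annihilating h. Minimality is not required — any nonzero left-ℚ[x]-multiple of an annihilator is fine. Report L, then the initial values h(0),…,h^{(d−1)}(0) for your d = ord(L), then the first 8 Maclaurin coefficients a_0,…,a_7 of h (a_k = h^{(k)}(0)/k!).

f: a_k = 0, 16, 0, -256/3, 0, 4096/5, 0, -65536/7, …
g: a_k = 0, -2, 0, 8/3, 0, -32/5, 0, 128/7, …
h₀=f·g: eliminate ⇒ L₀, order ≤ 2·2.
L = (-1536·x - 51200·x^3 - 262144·x^5 + 655360·x^7 + 6291456·x^9)·Dx + (-80 - 6592·x^2 - 92160·x^4 - 229376·x^6 + 2293760·x^8 + 9437184·x^10)·Dx^2 + (-160·x - 4480·x^3 - 30720·x^5 + 69632·x^7 + 1310720·x^9 + 3145728·x^11)·Dx^3 + (-1 - 40·x^2 - 464·x^4 + 29696·x^8 + 163840·x^10 + 262144·x^12)·Dx^4  (order 4).
h: a_k = 0, 0, -32, 0, 640/3, 0, -88576/45, 0, …
ICs: h(0) = 0, h′(0) = 0, h′′(0) = -64, h′′′(0) = 0.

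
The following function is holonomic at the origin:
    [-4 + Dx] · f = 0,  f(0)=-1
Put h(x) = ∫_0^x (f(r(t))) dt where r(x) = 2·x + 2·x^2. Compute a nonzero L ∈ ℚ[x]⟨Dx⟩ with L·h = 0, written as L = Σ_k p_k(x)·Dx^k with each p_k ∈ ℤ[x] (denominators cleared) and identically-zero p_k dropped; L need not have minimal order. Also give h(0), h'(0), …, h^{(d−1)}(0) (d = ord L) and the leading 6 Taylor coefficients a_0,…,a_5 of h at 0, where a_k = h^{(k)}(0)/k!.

L = (-8 - 16·x)·Dx + Dx^2  (order 2).
h: a_k = 0, -1, -4, -40/3, -112/3, -1376/15, …
ICs: h(0) = 0, h′(0) = -1.

f: a_k = -1, -4, -8, -32/3, -32/3, -128/15, …
Change of var in L_f (x↦r) gives L₀.
Integrate: L := L₀·Dx.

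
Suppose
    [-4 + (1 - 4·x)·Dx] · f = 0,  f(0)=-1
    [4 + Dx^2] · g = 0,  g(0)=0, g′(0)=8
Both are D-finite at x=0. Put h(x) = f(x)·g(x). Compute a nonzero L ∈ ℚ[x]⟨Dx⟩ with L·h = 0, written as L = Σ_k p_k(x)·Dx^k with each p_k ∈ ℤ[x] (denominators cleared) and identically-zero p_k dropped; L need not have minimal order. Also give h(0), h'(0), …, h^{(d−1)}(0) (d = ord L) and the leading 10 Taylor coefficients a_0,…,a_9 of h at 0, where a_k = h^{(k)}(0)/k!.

L = (-4 + 16·x) + 8·Dx + (-1 + 4·x)·Dx^2  (order 2).
h: a_k = 0, -8, -32, -368/3, -1472/3, -29456/15, -117824/15, -9897184/315, -39588736/315, -203599216/405, …
ICs: h(0) = 0, h′(0) = -8.

f: a_k = -1, -4, -16, -64, -256, -1024, -4096, -16384, -65536, -262144, …
g: a_k = 0, 8, 0, -16/3, 0, 16/15, 0, -32/315, 0, 16/2835, …
Product ⇒ symmetric product L₀, ord ≤ 2.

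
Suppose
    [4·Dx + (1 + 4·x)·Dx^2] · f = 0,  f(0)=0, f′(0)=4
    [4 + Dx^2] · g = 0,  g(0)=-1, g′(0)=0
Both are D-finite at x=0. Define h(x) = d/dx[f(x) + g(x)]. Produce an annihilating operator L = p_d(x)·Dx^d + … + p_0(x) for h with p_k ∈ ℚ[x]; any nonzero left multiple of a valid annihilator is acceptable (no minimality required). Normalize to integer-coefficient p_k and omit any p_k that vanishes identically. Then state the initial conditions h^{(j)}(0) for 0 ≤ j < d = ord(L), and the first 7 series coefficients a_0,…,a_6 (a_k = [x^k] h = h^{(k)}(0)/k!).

L = (400 + 128·x + 256·x^2) + (36 + 176·x + 192·x^2 + 256·x^3)·Dx + (100 + 32·x + 64·x^2)·Dx^2 + (9 + 44·x + 48·x^2 + 64·x^3)·Dx^3  (order 3).
h: a_k = 4, -12, 64, -776/3, 1024, -61432/15, 16384, …
ICs: h(0) = 4, h′(0) = -12, h′′(0) = 128.

f: a_k = 0, 4, -8, 64/3, -64, 1024/5, -2048/3, …
g: a_k = -1, 0, 2, 0, -2/3, 0, 4/45, …
h₀=f+g: left-lcm gives L₀, ord ≤ 4.
Differentiate: ansatz ord ≤ ord L₀ ⇒ L.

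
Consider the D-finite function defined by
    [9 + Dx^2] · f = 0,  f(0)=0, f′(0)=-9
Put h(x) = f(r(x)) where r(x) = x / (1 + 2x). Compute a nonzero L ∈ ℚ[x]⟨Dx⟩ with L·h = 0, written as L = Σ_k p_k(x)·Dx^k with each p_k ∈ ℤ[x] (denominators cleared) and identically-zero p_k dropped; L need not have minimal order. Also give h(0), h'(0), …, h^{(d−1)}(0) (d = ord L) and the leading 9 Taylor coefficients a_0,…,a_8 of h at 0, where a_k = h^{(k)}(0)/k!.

L = 9 + (4 + 24·x + 48·x^2 + 32·x^3)·Dx + (1 + 8·x + 24·x^2 + 32·x^3 + 16·x^4)·Dx^2  (order 2).
h: a_k = 0, -9, 18, -45/2, -9, 6957/40, -2925/4, 1288449/560, -249489/40, …
ICs: h(0) = 0, h′(0) = -9.

f: a_k = 0, -9, 0, 27/2, 0, -243/40, 0, 729/560, 0, …
Change of var in L_f (x↦r) gives L₀.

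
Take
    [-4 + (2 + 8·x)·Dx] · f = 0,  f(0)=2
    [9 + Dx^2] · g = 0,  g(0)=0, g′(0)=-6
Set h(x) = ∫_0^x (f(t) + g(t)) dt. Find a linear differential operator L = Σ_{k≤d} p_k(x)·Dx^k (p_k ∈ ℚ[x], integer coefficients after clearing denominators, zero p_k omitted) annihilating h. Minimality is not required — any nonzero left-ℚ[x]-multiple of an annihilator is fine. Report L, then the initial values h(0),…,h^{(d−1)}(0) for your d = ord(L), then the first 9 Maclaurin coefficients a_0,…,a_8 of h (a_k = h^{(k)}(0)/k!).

L = (-378 - 1296·x - 2592·x^2)·Dx + (45 + 828·x + 3888·x^2 + 5184·x^3)·Dx^2 + (-42 - 144·x - 288·x^2)·Dx^3 + (5 + 92·x + 432·x^2 + 576·x^3)·Dx^4  (order 4).
h: a_k = 0, 2, -1, -4/3, 17/4, -4, 1039/120, -24, 148083/2240, …
ICs: h(0) = 0, h′(0) = 2, h′′(0) = -2, h′′′(0) = -8.

f: a_k = 2, 4, -4, 8, -20, 56, -168, 528, -1716, …
g: a_k = 0, -6, 0, 9, 0, -81/20, 0, 243/280, 0, …
h₀=f+g: left-lcm gives L₀, ord ≤ 3.
∫: right-multiply L₀ by Dx.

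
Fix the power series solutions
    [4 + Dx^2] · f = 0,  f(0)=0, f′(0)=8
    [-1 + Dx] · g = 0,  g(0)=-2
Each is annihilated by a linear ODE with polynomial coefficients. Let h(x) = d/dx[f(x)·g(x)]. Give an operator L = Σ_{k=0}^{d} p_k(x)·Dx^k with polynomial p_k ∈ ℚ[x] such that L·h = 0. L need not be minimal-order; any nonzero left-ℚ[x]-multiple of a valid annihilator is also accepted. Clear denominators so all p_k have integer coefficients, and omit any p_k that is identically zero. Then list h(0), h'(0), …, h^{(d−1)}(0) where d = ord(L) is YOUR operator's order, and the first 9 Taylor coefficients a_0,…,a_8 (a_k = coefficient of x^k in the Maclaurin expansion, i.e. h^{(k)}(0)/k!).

L = 5 - 2·Dx + Dx^2  (order 2).
h: a_k = -16, -32, 8, 32, 38/3, -44/15, -139/45, -8/15, 359/2520, …
ICs: h(0) = -16, h′(0) = -32.

f: a_k = 0, 8, 0, -16/3, 0, 16/15, 0, -32/315, 0, …
g: a_k = -2, -2, -1, -1/3, -1/12, -1/60, -1/360, -1/2520, -1/20160, …
Sym-product of L_f,L_g gives L₀ (≤ ord 2).
Derive L from L₀ (diff closure).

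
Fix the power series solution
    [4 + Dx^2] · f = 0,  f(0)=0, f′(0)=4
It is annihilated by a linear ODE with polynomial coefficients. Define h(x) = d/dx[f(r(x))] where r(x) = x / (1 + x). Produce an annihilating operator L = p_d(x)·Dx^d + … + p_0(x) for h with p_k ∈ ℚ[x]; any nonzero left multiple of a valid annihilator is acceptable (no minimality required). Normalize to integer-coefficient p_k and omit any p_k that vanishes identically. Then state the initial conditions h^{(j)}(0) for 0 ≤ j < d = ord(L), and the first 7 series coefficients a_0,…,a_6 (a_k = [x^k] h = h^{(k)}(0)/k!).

f: a_k = 0, 4, 0, -8/3, 0, 8/15, 0, …
L₀ from L_f via x↦r, Dx↦r'^{-1}Dx.
h₀' ⇒ L via d/dx closure of L₀.
L = (10 + 12·x + 6·x^2) + (6 + 18·x + 18·x^2 + 6·x^3)·Dx + (1 + 4·x + 6·x^2 + 4·x^3 + x^4)·Dx^2  (order 2).
h: a_k = 4, -8, 4, 16, -172/3, 120, -8836/45, …
ICs: h(0) = 4, h′(0) = -8.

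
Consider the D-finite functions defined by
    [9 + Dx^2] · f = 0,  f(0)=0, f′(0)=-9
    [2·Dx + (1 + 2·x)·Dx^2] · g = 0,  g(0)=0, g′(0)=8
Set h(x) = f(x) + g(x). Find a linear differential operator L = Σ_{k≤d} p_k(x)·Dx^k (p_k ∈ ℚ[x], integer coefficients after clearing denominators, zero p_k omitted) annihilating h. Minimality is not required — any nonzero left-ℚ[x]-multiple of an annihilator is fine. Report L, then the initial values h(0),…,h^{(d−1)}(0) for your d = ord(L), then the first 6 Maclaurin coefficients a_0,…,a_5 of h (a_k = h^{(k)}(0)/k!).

f: a_k = 0, -9, 0, 27/2, 0, -243/40, …
g: a_k = 0, 8, -8, 32/3, -16, 128/5, …
L₀ := lclm(L_f,L_g); ord L₀ ≤ 2+2.
L = (594 + 648·x + 648·x^2)·Dx + (153 + 630·x + 972·x^2 + 648·x^3)·Dx^2 + (66 + 72·x + 72·x^2)·Dx^3 + (17 + 70·x + 108·x^2 + 72·x^3)·Dx^4  (order 4).
h: a_k = 0, -1, -8, 145/6, -16, 781/40, …
ICs: h(0) = 0, h′(0) = -1, h′′(0) = -16, h′′′(0) = 145.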